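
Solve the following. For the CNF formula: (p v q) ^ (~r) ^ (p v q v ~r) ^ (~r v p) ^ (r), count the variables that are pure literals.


Check each variable for pure literal status:
p: pure positive
q: pure positive
r: mixed (not pure)
Pure literal count = 2

2


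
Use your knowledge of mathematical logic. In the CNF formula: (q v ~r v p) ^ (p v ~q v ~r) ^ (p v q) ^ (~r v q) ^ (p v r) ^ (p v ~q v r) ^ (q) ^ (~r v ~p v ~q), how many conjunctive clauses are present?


A CNF formula is a conjunction of clauses.
Clauses are separated by ^.
Counting the conjuncts: 8 clauses.

8


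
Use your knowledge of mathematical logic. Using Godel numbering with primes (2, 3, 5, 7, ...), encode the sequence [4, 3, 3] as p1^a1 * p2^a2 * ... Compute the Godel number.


Encode each element as an exponent of the corresponding prime:
  2^4 = 16
  3^3 = 27
  5^3 = 125
Product = 16 * 27 * 125 = 54000

54000


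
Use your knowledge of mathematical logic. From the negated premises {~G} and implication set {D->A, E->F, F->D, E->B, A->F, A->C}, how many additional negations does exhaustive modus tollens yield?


Initial negated facts: {~G}
Apply modus tollens to closure:
  (no implication fires)
Final negated: {~G}
New negations: {(none)}
Count = 0

0


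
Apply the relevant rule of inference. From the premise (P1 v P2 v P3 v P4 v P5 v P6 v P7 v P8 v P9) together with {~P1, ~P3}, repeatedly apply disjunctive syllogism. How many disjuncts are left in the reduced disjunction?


Original disjuncts (9): P1, P2, P3, P4, P5, P6, P7, P8, P9
Negated (eliminate): ~P1, ~P3
Remaining disjuncts: P2, P4, P5, P6, P7, P8, P9
Count = 9 - 2 = 7

7


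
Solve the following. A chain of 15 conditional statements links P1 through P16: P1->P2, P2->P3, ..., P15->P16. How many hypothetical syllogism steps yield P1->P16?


With 15 implications in a chain connecting 16 propositions:
P1->P2, P2->P3, ..., P15->P16
Steps needed = (number of implications) - 1 = 15 - 1 = 14

14


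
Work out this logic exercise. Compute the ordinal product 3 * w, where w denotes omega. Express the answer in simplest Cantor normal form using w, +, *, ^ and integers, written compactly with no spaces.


Compute 3 * w.
Ordinal * is associative and left-distributive over +, but NOT commutative; for finite n>1, n*w = w but w*n stays w*n.
For finite n>0, n * w = sup{n*k : k<w} = w. So 3 * w = w.
Result = w

w


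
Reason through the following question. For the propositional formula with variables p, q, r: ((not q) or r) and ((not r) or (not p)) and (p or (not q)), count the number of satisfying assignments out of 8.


Evaluate all 8 assignments for p, q, r:
p=0, q=0, r=0: 1
p=0, q=0, r=1: 1
p=0, q=1, r=0: 0
p=0, q=1, r=1: 0
p=1, q=0, r=0: 1
p=1, q=0, r=1: 0
p=1, q=1, r=0: 0
p=1, q=1, r=1: 0
Satisfying count = 3

3


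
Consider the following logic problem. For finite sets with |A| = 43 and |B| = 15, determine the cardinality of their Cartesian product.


The Cartesian product A x B contains all ordered pairs (a, b).
|A x B| = |A| * |B| = 43 * 15 = 645

645


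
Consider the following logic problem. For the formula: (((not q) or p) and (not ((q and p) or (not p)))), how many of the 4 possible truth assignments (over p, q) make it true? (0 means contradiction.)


Check all 4 assignments:
p=0, q=0: 0
p=0, q=1: 0
p=1, q=0: 1
p=1, q=1: 0
Count of True = 1

1


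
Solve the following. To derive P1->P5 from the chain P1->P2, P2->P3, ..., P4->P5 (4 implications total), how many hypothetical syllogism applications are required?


With 4 implications in a chain connecting 5 propositions:
P1->P2, P2->P3, ..., P4->P5
Steps needed = (number of implications) - 1 = 4 - 1 = 3

3


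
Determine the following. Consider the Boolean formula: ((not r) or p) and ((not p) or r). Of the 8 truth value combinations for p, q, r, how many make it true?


Evaluate all 8 assignments for p, q, r:
p=0, q=0, r=0: 1
p=0, q=0, r=1: 0
p=0, q=1, r=0: 1
p=0, q=1, r=1: 0
p=1, q=0, r=0: 0
p=1, q=0, r=1: 1
p=1, q=1, r=0: 0
p=1, q=1, r=1: 1
Satisfying count = 4

4


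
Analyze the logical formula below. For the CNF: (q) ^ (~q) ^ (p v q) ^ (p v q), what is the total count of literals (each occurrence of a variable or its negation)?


Counting literals in each clause:
Clause 1: 1 literal(s)
Clause 2: 1 literal(s)
Clause 3: 2 literal(s)
Clause 4: 2 literal(s)
Total = 6

6


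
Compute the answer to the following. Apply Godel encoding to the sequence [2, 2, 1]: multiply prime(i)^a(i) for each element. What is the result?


Encode each element as an exponent of the corresponding prime:
  2^2 = 4
  3^2 = 9
  5^1 = 5
Product = 4 * 9 * 5 = 180

180


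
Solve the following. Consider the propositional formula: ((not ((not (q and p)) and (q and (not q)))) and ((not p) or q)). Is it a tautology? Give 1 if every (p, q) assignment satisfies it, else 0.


Check all 4 assignments:
p=0, q=0: 1
p=0, q=1: 1
p=1, q=0: 0
p=1, q=1: 1
Satisfying count = 3/4.
Tautology iff count = 4: no.

0


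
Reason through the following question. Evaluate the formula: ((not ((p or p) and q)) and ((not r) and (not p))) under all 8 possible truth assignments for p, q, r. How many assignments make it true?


Check all 8 assignments:
p=0, q=0, r=0: 1
p=0, q=0, r=1: 0
p=0, q=1, r=0: 1
p=0, q=1, r=1: 0
p=1, q=0, r=0: 0
p=1, q=0, r=1: 0
p=1, q=1, r=0: 0
p=1, q=1, r=1: 0
Count of True = 2

2


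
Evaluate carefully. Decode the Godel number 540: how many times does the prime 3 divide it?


Factorize 540 by dividing by 3 repeatedly.
Division steps: 3 divides 540 exactly 3 time(s).
Exponent of 3 = 3

3


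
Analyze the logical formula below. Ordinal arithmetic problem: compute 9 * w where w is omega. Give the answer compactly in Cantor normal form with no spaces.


Compute 9 * w.
Ordinal * is associative and left-distributive over +, but NOT commutative; for finite n>1, n*w = w but w*n stays w*n.
For finite n>0, n * w = sup{n*k : k<w} = w. So 9 * w = w.
Result = w

w


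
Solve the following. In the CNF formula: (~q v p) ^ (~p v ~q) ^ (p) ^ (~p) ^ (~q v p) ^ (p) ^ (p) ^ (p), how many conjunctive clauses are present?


A CNF formula is a conjunction of clauses.
Clauses are separated by ^.
Counting the conjuncts: 8 clauses.

8


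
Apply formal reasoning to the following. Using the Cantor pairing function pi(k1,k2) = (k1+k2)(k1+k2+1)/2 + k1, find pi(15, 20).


k1 + k2 = 35
(k1+k2)(k1+k2+1)/2 = 35 * 36 / 2 = 630
pi = 630 + 15 = 645

645


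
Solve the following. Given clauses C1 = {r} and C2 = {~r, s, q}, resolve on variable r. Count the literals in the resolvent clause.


Remove r from C1 and ~r from C2.
C1 remainder: {}
C2 remainder: {s, q}
Union (resolvent): {q, s}
Resolvent has 2 literal(s).

2


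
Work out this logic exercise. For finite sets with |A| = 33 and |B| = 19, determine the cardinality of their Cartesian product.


The Cartesian product A x B contains all ordered pairs (a, b).
|A x B| = |A| * |B| = 33 * 19 = 627

627


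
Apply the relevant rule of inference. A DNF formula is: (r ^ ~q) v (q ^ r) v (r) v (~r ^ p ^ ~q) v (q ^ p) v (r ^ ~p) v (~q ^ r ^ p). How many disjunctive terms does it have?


A DNF formula is a disjunction of terms (conjunctions).
Terms are separated by v.
Counting the disjuncts: 7 terms.

7


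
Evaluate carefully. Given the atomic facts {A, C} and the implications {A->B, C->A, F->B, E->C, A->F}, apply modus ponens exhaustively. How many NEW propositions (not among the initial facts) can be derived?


Initial facts: {A, C}
Apply modus ponens to closure:
  A and A->B  =>  B
  A and A->F  =>  F
Final known: {A, B, C, F}
New propositions: {B, F}
Count = 2

2


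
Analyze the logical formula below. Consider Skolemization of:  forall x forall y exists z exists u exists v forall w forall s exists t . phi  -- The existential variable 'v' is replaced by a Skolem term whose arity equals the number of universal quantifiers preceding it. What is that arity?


Quantifier prefix: forall x forall y exists z exists u exists v forall w forall s exists t
'v' is existentially quantified at position 5.
Universal variables preceding it: x, y
Skolem function arity = 2

2


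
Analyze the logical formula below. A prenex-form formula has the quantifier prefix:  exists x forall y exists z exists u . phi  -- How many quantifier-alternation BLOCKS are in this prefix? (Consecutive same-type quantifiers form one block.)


Quantifier-type sequence: E A E E  (A=forall, E=exists)
Group into maximal same-type runs:
  Ex1 | Ax1 | Ex2
Number of blocks = 3

3


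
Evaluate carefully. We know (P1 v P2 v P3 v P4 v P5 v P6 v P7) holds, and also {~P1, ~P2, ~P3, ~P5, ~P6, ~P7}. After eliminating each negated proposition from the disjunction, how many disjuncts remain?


Original disjuncts (7): P1, P2, P3, P4, P5, P6, P7
Negated (eliminate): ~P1, ~P2, ~P3, ~P5, ~P6, ~P7
Remaining disjuncts: P4
Count = 7 - 6 = 1

1


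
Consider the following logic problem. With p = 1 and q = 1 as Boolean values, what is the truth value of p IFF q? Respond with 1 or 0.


p = 1, q = 1
Operation: p IFF q
Evaluate: 1 IFF 1 = 1

1


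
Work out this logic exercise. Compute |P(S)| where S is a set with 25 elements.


The power set of a set with n elements has 2^n elements.
|P(S)| = 2^25 = 33554432

33554432


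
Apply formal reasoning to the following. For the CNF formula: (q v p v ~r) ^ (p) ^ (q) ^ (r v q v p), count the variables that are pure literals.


Check each variable for pure literal status:
p: pure positive
q: pure positive
r: mixed (not pure)
Pure literal count = 2

2


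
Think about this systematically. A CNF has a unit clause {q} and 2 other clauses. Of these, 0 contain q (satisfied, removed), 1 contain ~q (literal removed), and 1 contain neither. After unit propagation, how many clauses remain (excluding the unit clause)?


Satisfied (removed): 0
Shortened (remain): 1
Unchanged (remain): 1
Remaining = 1 + 1 = 2

2


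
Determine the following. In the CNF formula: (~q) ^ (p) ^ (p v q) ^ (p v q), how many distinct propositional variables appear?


Identify each variable that appears in the formula.
Variables found: p, q
Count = 2

2


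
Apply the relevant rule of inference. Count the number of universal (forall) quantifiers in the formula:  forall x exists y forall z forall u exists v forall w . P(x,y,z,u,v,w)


Quantifier prefix: forall x exists y forall z forall u exists v forall w
Mark each quantifier type:
  U E U U E U
Universal count = 4, Existential count = 2
Asked for universal (forall) quantifiers: 4

4


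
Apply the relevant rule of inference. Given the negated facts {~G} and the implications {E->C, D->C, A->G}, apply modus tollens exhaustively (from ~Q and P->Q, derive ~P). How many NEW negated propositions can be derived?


Initial negated facts: {~G}
Apply modus tollens to closure:
  ~G and A->G  =>  ~A
Final negated: {~A, ~G}
New negations: {~A}
Count = 1

1


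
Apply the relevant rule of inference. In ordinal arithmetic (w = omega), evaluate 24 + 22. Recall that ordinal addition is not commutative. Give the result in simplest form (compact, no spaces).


Compute 24 + 22.
Ordinal + is associative but NOT commutative; for finite n>0, n + w = w but w + n stays w+n.
Both operands finite; ordinal + agrees with natural +: 24 + 22 = 46.
Result = 46

46


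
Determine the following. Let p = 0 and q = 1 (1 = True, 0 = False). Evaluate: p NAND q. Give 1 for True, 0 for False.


p = 0, q = 1
Operation: p NAND q
Evaluate: 0 NAND 1 = 1

1


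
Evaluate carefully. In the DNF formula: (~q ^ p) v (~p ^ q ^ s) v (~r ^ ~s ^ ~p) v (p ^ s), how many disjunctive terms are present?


A DNF formula is a disjunction of terms (conjunctions).
Terms are separated by v.
Counting the disjuncts: 4 terms.

4


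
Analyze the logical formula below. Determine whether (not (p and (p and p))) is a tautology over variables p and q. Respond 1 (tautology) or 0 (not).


Check all 4 assignments:
p=0, q=0: 1
p=0, q=1: 1
p=1, q=0: 0
p=1, q=1: 0
Satisfying count = 2/4.
Tautology iff count = 4: no.

0


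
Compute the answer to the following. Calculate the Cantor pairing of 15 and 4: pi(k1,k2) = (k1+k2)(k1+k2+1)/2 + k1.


k1 + k2 = 19
(k1+k2)(k1+k2+1)/2 = 19 * 20 / 2 = 190
pi = 190 + 15 = 205

205


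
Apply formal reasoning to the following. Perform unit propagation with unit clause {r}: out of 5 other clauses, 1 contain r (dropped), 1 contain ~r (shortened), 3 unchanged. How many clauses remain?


Satisfied (removed): 1
Shortened (remain): 1
Unchanged (remain): 3
Remaining = 1 + 3 = 4

4


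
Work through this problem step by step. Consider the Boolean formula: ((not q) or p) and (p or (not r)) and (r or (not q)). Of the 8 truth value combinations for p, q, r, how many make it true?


Evaluate all 8 assignments for p, q, r:
p=0, q=0, r=0: 1
p=0, q=0, r=1: 0
p=0, q=1, r=0: 0
p=0, q=1, r=1: 0
p=1, q=0, r=0: 1
p=1, q=0, r=1: 1
p=1, q=1, r=0: 0
p=1, q=1, r=1: 1
Satisfying count = 4

4


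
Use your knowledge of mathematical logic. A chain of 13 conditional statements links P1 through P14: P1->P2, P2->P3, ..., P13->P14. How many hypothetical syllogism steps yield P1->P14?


With 13 implications in a chain connecting 14 propositions:
P1->P2, P2->P3, ..., P13->P14
Steps needed = (number of implications) - 1 = 13 - 1 = 12

12


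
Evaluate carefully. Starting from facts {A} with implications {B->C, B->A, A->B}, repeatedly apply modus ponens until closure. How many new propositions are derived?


Initial facts: {A}
Apply modus ponens to closure:
  A and A->B  =>  B
  B and B->C  =>  C
Final known: {A, B, C}
New propositions: {B, C}
Count = 2

2


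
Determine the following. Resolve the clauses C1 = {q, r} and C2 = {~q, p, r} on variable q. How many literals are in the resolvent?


Remove q from C1 and ~q from C2.
C1 remainder: {r}
C2 remainder: {p, r}
Union (resolvent): {p, r}
Resolvent has 2 literal(s).

2


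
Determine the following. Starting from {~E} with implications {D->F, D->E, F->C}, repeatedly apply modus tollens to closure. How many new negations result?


Initial negated facts: {~E}
Apply modus tollens to closure:
  ~E and D->E  =>  ~D
Final negated: {~D, ~E}
New negations: {~D}
Count = 1

1


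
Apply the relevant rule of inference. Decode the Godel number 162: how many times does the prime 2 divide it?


Factorize 162 by dividing by 2 repeatedly.
Division steps: 2 divides 162 exactly 1 time(s).
Exponent of 2 = 1

1


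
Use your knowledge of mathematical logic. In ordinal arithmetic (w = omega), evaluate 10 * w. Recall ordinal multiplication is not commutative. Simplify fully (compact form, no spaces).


Compute 10 * w.
Ordinal * is associative and left-distributive over +, but NOT commutative; for finite n>1, n*w = w but w*n stays w*n.
For finite n>0, n * w = sup{n*k : k<w} = w. So 10 * w = w.
Result = w

w


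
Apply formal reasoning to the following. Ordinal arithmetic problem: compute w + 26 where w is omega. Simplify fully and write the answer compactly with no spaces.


Compute w + 26.
Ordinal + is associative but NOT commutative; for finite n>0, n + w = w but w + n stays w+n.
w + 26 is already in normal form (a successor ordinal beyond w).
Result = w+26

w+26


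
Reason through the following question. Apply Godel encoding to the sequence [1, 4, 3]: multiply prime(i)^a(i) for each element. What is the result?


Encode each element as an exponent of the corresponding prime:
  2^1 = 2
  3^4 = 81
  5^3 = 125
Product = 2 * 81 * 125 = 20250

20250


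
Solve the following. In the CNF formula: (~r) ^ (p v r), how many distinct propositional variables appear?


Identify each variable that appears in the formula.
Variables found: p, r
Count = 2

2


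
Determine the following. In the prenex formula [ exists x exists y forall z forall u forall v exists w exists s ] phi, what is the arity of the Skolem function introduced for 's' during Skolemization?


Quantifier prefix: exists x exists y forall z forall u forall v exists w exists s
's' is existentially quantified at position 7.
Universal variables preceding it: z, u, v
Skolem function arity = 3

3


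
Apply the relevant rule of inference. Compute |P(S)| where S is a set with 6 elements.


The power set of a set with n elements has 2^n elements.
|P(S)| = 2^6 = 64

64


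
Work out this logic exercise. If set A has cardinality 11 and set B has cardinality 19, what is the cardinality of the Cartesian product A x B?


The Cartesian product A x B contains all ordered pairs (a, b).
|A x B| = |A| * |B| = 11 * 19 = 209

209


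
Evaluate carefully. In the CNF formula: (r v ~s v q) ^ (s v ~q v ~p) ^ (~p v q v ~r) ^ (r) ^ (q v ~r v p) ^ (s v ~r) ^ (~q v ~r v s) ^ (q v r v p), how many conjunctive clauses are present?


A CNF formula is a conjunction of clauses.
Clauses are separated by ^.
Counting the conjuncts: 8 clauses.

8


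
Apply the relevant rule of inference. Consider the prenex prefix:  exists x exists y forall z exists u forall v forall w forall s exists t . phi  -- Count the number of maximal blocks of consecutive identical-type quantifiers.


Quantifier-type sequence: E E A E A A A E  (A=forall, E=exists)
Group into maximal same-type runs:
  Ex2 | Ax1 | Ex1 | Ax3 | Ex1
Number of blocks = 5

5


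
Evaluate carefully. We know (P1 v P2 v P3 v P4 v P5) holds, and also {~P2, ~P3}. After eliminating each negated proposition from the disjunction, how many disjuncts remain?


Original disjuncts (5): P1, P2, P3, P4, P5
Negated (eliminate): ~P2, ~P3
Remaining disjuncts: P1, P4, P5
Count = 5 - 2 = 3

3


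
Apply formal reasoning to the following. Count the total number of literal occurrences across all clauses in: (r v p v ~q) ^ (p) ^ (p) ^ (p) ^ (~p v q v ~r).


Counting literals in each clause:
Clause 1: 3 literal(s)
Clause 2: 1 literal(s)
Clause 3: 1 literal(s)
Clause 4: 1 literal(s)
Clause 5: 3 literal(s)
Total = 9

9


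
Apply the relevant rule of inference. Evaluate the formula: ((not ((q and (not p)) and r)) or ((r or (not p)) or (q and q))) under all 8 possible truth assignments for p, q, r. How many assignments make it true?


Check all 8 assignments:
p=0, q=0, r=0: 1
p=0, q=0, r=1: 1
p=0, q=1, r=0: 1
p=0, q=1, r=1: 1
p=1, q=0, r=0: 1
p=1, q=0, r=1: 1
p=1, q=1, r=0: 1
p=1, q=1, r=1: 1
Count of True = 8

8


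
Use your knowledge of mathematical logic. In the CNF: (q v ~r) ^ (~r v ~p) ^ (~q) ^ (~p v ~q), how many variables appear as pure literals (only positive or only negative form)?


Check each variable for pure literal status:
p: pure negative
q: mixed (not pure)
r: pure negative
Pure literal count = 2

2


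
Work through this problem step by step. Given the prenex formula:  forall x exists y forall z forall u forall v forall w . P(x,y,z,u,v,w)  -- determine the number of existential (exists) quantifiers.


Quantifier prefix: forall x exists y forall z forall u forall v forall w
Mark each quantifier type:
  U E U U U U
Universal count = 5, Existential count = 1
Asked for existential (exists) quantifiers: 1

1


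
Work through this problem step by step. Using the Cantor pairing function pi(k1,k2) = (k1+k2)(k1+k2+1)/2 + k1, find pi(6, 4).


k1 + k2 = 10
(k1+k2)(k1+k2+1)/2 = 10 * 11 / 2 = 55
pi = 55 + 6 = 61

61


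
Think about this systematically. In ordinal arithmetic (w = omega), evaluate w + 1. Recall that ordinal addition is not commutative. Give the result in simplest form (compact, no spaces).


Compute w + 1.
Ordinal + is associative but NOT commutative; for finite n>0, n + w = w but w + n stays w+n.
w + 1 is already in normal form (a successor ordinal beyond w).
Result = w+1

w+1


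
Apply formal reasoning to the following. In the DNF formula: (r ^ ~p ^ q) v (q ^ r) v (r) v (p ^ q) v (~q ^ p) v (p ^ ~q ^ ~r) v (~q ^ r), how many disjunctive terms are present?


A DNF formula is a disjunction of terms (conjunctions).
Terms are separated by v.
Counting the disjuncts: 7 terms.

7


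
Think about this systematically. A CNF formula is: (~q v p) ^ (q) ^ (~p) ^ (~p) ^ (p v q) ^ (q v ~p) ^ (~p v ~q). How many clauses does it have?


A CNF formula is a conjunction of clauses.
Clauses are separated by ^.
Counting the conjuncts: 7 clauses.

7


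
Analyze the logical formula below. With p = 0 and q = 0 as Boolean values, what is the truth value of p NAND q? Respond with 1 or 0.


p = 0, q = 0
Operation: p NAND q
Evaluate: 0 NAND 0 = 1

1


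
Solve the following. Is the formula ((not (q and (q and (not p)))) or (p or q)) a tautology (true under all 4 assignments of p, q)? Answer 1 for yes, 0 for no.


Check all 4 assignments:
p=0, q=0: 1
p=0, q=1: 1
p=1, q=0: 1
p=1, q=1: 1
Satisfying count = 4/4.
Tautology iff count = 4: yes.

1


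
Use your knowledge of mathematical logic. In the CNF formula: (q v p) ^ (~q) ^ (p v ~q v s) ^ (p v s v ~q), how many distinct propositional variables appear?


Identify each variable that appears in the formula.
Variables found: p, q, s
Count = 3

3


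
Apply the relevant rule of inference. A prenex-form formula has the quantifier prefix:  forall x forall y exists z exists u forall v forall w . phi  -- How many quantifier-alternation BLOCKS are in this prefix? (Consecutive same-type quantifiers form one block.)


Quantifier-type sequence: A A E E A A  (A=forall, E=exists)
Group into maximal same-type runs:
  Ax2 | Ex2 | Ax2
Number of blocks = 3

3


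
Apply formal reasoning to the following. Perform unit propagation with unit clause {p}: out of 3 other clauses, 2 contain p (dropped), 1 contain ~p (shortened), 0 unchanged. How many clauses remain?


Satisfied (removed): 2
Shortened (remain): 1
Unchanged (remain): 0
Remaining = 1 + 0 = 1

1


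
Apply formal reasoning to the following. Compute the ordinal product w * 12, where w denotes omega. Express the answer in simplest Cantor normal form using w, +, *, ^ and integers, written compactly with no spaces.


Compute w * 12.
Ordinal * is associative and left-distributive over +, but NOT commutative; for finite n>1, n*w = w but w*n stays w*n.
w * 12 means 12 copies of w concatenated: w*12.
Result = w*12

w*12


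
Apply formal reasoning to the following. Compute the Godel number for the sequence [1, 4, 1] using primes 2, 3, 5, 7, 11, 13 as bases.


Encode each element as an exponent of the corresponding prime:
  2^1 = 2
  3^4 = 81
  5^1 = 5
Product = 2 * 81 * 5 = 810

810


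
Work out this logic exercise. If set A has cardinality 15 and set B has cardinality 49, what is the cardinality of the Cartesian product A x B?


The Cartesian product A x B contains all ordered pairs (a, b).
|A x B| = |A| * |B| = 15 * 49 = 735

735


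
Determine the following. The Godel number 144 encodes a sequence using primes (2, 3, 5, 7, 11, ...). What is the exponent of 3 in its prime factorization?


Factorize 144 by dividing by 3 repeatedly.
Division steps: 3 divides 144 exactly 2 time(s).
Exponent of 3 = 2

2


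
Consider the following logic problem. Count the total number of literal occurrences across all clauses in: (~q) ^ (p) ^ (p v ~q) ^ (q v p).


Counting literals in each clause:
Clause 1: 1 literal(s)
Clause 2: 1 literal(s)
Clause 3: 2 literal(s)
Clause 4: 2 literal(s)
Total = 6

6


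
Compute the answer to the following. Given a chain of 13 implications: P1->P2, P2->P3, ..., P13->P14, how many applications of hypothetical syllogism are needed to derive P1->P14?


With 13 implications in a chain connecting 14 propositions:
P1->P2, P2->P3, ..., P13->P14
Steps needed = (number of implications) - 1 = 13 - 1 = 12

12


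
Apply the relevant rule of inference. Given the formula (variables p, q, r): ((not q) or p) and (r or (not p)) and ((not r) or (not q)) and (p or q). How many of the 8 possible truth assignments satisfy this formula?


Evaluate all 8 assignments for p, q, r:
p=0, q=0, r=0: 0
p=0, q=0, r=1: 0
p=0, q=1, r=0: 0
p=0, q=1, r=1: 0
p=1, q=0, r=0: 0
p=1, q=0, r=1: 1
p=1, q=1, r=0: 0
p=1, q=1, r=1: 0
Satisfying count = 1

1


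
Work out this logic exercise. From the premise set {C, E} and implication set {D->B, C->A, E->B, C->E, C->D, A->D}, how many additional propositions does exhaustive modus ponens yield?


Initial facts: {C, E}
Apply modus ponens to closure:
  C and C->A  =>  A
  E and E->B  =>  B
  C and C->D  =>  D
Final known: {A, B, C, D, E}
New propositions: {A, B, D}
Count = 3

3


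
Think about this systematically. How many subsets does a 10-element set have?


The power set of a set with n elements has 2^n elements.
|P(S)| = 2^10 = 1024

1024


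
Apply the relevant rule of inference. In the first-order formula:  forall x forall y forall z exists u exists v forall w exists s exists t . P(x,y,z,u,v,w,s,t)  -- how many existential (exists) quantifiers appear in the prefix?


Quantifier prefix: forall x forall y forall z exists u exists v forall w exists s exists t
Mark each quantifier type:
  U U U E E U E E
Universal count = 4, Existential count = 4
Asked for existential (exists) quantifiers: 4

4


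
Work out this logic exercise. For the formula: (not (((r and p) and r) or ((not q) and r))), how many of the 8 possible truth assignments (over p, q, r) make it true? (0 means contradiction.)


Check all 8 assignments:
p=0, q=0, r=0: 1
p=0, q=0, r=1: 0
p=0, q=1, r=0: 1
p=0, q=1, r=1: 1
p=1, q=0, r=0: 1
p=1, q=0, r=1: 0
p=1, q=1, r=0: 1
p=1, q=1, r=1: 0
Count of True = 5

5


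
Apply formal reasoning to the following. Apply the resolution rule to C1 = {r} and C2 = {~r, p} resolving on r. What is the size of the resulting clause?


Remove r from C1 and ~r from C2.
C1 remainder: {}
C2 remainder: {p}
Union (resolvent): {p}
Resolvent has 1 literal(s).

1


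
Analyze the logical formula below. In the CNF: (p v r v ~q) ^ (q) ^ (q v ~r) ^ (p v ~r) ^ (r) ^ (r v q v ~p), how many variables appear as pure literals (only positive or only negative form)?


Check each variable for pure literal status:
p: mixed (not pure)
q: mixed (not pure)
r: mixed (not pure)
Pure literal count = 0

0


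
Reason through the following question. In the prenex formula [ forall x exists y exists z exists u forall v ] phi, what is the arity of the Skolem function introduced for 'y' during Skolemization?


Quantifier prefix: forall x exists y exists z exists u forall v
'y' is existentially quantified at position 2.
Universal variables preceding it: x
Skolem function arity = 1

1


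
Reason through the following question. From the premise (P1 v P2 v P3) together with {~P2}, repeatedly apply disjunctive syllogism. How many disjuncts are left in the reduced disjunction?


Original disjuncts (3): P1, P2, P3
Negated (eliminate): ~P2
Remaining disjuncts: P1, P3
Count = 3 - 1 = 2

2


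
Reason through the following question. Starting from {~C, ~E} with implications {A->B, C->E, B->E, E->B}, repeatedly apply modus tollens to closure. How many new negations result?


Initial negated facts: {~C, ~E}
Apply modus tollens to closure:
  ~E and B->E  =>  ~B
  ~B and A->B  =>  ~A
Final negated: {~A, ~B, ~C, ~E}
New negations: {~A, ~B}
Count = 2

2


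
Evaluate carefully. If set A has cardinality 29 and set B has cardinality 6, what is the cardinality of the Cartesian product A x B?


The Cartesian product A x B contains all ordered pairs (a, b).
|A x B| = |A| * |B| = 29 * 6 = 174

174


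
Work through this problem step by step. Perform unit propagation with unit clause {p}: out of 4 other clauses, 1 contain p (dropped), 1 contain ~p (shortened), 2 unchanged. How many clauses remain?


Satisfied (removed): 1
Shortened (remain): 1
Unchanged (remain): 2
Remaining = 1 + 2 = 3

3


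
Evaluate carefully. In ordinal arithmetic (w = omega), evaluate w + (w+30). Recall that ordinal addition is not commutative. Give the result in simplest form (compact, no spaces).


Compute w + (w+30).
Ordinal + is associative but NOT commutative; for finite n>0, n + w = w but w + n stays w+n.
w + (w+30) = (w+w) + 30 = w*2+30.
Result = w*2+30

w*2+30


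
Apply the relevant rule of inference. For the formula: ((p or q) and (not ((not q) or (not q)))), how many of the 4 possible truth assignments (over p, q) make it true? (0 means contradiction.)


Check all 4 assignments:
p=0, q=0: 0
p=0, q=1: 1
p=1, q=0: 0
p=1, q=1: 1
Count of True = 2

2


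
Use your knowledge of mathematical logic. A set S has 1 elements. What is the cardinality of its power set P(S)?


The power set of a set with n elements has 2^n elements.
|P(S)| = 2^1 = 2

2


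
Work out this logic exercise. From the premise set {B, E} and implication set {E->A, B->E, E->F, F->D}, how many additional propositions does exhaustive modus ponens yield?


Initial facts: {B, E}
Apply modus ponens to closure:
  E and E->A  =>  A
  E and E->F  =>  F
  F and F->D  =>  D
Final known: {A, B, D, E, F}
New propositions: {A, D, F}
Count = 3

3


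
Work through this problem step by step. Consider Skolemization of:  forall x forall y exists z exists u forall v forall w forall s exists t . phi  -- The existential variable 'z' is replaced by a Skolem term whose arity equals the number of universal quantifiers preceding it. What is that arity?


Quantifier prefix: forall x forall y exists z exists u forall v forall w forall s exists t
'z' is existentially quantified at position 3.
Universal variables preceding it: x, y
Skolem function arity = 2

2


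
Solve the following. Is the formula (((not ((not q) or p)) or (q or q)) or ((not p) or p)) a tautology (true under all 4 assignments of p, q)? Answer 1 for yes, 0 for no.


Check all 4 assignments:
p=0, q=0: 1
p=0, q=1: 1
p=1, q=0: 1
p=1, q=1: 1
Satisfying count = 4/4.
Tautology iff count = 4: yes.

1


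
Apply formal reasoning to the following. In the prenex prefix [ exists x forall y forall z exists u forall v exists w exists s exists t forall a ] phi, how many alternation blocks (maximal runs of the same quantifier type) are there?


Quantifier-type sequence: E A A E A E E E A  (A=forall, E=exists)
Group into maximal same-type runs:
  Ex1 | Ax2 | Ex1 | Ax1 | Ex3 | Ax1
Number of blocks = 6

6


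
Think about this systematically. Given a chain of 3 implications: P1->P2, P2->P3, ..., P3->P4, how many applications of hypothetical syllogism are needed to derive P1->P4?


With 3 implications in a chain connecting 4 propositions:
P1->P2, P2->P3, ..., P3->P4
Steps needed = (number of implications) - 1 = 3 - 1 = 2

2


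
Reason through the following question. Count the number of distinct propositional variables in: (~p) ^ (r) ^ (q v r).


Identify each variable that appears in the formula.
Variables found: p, q, r
Count = 3

3


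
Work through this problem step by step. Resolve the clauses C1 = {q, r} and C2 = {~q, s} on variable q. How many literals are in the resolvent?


Remove q from C1 and ~q from C2.
C1 remainder: {r}
C2 remainder: {s}
Union (resolvent): {r, s}
Resolvent has 2 literal(s).

2


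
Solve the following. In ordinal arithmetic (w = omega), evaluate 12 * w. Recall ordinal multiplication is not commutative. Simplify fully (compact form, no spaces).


Compute 12 * w.
Ordinal * is associative and left-distributive over +, but NOT commutative; for finite n>1, n*w = w but w*n stays w*n.
For finite n>0, n * w = sup{n*k : k<w} = w. So 12 * w = w.
Result = w

w


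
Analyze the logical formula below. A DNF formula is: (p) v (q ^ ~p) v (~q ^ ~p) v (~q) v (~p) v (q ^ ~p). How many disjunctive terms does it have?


A DNF formula is a disjunction of terms (conjunctions).
Terms are separated by v.
Counting the disjuncts: 6 terms.

6


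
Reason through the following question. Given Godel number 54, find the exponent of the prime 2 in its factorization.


Factorize 54 by dividing by 2 repeatedly.
Division steps: 2 divides 54 exactly 1 time(s).
Exponent of 2 = 1

1


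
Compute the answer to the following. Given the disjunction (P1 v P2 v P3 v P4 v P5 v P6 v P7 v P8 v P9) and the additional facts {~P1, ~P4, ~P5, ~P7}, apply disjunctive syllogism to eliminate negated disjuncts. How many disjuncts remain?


Original disjuncts (9): P1, P2, P3, P4, P5, P6, P7, P8, P9
Negated (eliminate): ~P1, ~P4, ~P5, ~P7
Remaining disjuncts: P2, P3, P6, P8, P9
Count = 9 - 4 = 5

5


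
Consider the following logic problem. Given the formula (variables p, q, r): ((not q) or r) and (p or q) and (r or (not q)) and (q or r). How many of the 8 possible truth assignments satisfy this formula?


Evaluate all 8 assignments for p, q, r:
p=0, q=0, r=0: 0
p=0, q=0, r=1: 0
p=0, q=1, r=0: 0
p=0, q=1, r=1: 1
p=1, q=0, r=0: 0
p=1, q=0, r=1: 1
p=1, q=1, r=0: 0
p=1, q=1, r=1: 1
Satisfying count = 3

3


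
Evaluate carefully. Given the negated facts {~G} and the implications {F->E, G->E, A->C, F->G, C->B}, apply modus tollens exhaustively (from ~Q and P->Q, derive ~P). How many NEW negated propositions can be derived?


Initial negated facts: {~G}
Apply modus tollens to closure:
  ~G and F->G  =>  ~F
Final negated: {~F, ~G}
New negations: {~F}
Count = 1

1


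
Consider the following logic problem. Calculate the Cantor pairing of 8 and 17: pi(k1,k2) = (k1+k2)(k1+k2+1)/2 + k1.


k1 + k2 = 25
(k1+k2)(k1+k2+1)/2 = 25 * 26 / 2 = 325
pi = 325 + 8 = 333

333


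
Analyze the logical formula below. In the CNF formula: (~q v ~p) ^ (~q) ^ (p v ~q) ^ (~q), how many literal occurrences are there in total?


Counting literals in each clause:
Clause 1: 2 literal(s)
Clause 2: 1 literal(s)
Clause 3: 2 literal(s)
Clause 4: 1 literal(s)
Total = 6

6


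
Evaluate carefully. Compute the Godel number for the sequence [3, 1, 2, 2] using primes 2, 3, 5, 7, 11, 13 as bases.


Encode each element as an exponent of the corresponding prime:
  2^3 = 8
  3^1 = 3
  5^2 = 25
  7^2 = 49
Product = 8 * 3 * 25 * 49 = 29400

29400


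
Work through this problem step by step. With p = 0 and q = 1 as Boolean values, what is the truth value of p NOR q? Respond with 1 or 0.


p = 0, q = 1
Operation: p NOR q
Evaluate: 0 NOR 1 = 0

0


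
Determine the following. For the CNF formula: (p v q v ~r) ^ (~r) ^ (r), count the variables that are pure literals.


Check each variable for pure literal status:
p: pure positive
q: pure positive
r: mixed (not pure)
Pure literal count = 2

2


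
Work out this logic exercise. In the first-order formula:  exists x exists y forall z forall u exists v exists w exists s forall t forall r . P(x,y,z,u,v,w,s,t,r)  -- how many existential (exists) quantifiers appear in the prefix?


Quantifier prefix: exists x exists y forall z forall u exists v exists w exists s forall t forall r
Mark each quantifier type:
  E E U U E E E U U
Universal count = 4, Existential count = 5
Asked for existential (exists) quantifiers: 5

5


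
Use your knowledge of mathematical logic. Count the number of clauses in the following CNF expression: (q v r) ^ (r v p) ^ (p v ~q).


A CNF formula is a conjunction of clauses.
Clauses are separated by ^.
Counting the conjuncts: 3 clauses.

3


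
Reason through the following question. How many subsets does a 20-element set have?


The power set of a set with n elements has 2^n elements.
|P(S)| = 2^20 = 1048576

1048576


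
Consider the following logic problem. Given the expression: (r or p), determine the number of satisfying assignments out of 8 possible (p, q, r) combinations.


Check all 8 assignments:
p=0, q=0, r=0: 0
p=0, q=0, r=1: 1
p=0, q=1, r=0: 0
p=0, q=1, r=1: 1
p=1, q=0, r=0: 1
p=1, q=0, r=1: 1
p=1, q=1, r=0: 1
p=1, q=1, r=1: 1
Count of True = 6

6


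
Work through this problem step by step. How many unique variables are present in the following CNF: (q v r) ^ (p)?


Identify each variable that appears in the formula.
Variables found: p, q, r
Count = 3

3


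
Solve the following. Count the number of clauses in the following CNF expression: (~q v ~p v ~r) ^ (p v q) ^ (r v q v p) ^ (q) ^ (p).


A CNF formula is a conjunction of clauses.
Clauses are separated by ^.
Counting the conjuncts: 5 clauses.

5


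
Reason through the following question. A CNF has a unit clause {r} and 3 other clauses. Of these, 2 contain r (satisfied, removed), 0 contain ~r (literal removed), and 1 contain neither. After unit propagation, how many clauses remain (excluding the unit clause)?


Satisfied (removed): 2
Shortened (remain): 0
Unchanged (remain): 1
Remaining = 0 + 1 = 1

1


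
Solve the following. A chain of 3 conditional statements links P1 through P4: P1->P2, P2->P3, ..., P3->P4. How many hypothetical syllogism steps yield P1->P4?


With 3 implications in a chain connecting 4 propositions:
P1->P2, P2->P3, ..., P3->P4
Steps needed = (number of implications) - 1 = 3 - 1 = 2

2


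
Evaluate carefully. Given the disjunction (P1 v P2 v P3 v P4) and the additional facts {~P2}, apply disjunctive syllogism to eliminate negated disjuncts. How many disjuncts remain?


Original disjuncts (4): P1, P2, P3, P4
Negated (eliminate): ~P2
Remaining disjuncts: P1, P3, P4
Count = 4 - 1 = 3

3


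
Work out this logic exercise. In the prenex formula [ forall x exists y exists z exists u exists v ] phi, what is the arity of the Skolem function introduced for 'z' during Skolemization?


Quantifier prefix: forall x exists y exists z exists u exists v
'z' is existentially quantified at position 3.
Universal variables preceding it: x
Skolem function arity = 1

1


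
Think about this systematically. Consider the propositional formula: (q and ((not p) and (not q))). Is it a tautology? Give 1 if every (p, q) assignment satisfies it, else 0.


Check all 4 assignments:
p=0, q=0: 0
p=0, q=1: 0
p=1, q=0: 0
p=1, q=1: 0
Satisfying count = 0/4.
Tautology iff count = 4: no.

0


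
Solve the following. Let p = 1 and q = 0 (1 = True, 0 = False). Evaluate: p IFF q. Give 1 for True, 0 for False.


p = 1, q = 0
Operation: p IFF q
Evaluate: 1 IFF 0 = 0

0


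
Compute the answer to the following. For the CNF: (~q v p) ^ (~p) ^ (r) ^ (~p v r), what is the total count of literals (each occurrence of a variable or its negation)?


Counting literals in each clause:
Clause 1: 2 literal(s)
Clause 2: 1 literal(s)
Clause 3: 1 literal(s)
Clause 4: 2 literal(s)
Total = 6

6


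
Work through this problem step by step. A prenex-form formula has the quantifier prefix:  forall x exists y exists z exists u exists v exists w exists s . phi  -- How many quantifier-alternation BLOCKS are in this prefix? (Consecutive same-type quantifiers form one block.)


Quantifier-type sequence: A E E E E E E  (A=forall, E=exists)
Group into maximal same-type runs:
  Ax1 | Ex6
Number of blocks = 2

2


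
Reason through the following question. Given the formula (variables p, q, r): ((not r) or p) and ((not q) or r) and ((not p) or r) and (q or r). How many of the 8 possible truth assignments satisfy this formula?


Evaluate all 8 assignments for p, q, r:
p=0, q=0, r=0: 0
p=0, q=0, r=1: 0
p=0, q=1, r=0: 0
p=0, q=1, r=1: 0
p=1, q=0, r=0: 0
p=1, q=0, r=1: 1
p=1, q=1, r=0: 0
p=1, q=1, r=1: 1
Satisfying count = 2

2


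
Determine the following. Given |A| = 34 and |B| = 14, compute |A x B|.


The Cartesian product A x B contains all ordered pairs (a, b).
|A x B| = |A| * |B| = 34 * 14 = 476

476


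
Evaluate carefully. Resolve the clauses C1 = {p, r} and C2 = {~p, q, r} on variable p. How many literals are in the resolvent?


Remove p from C1 and ~p from C2.
C1 remainder: {r}
C2 remainder: {q, r}
Union (resolvent): {q, r}
Resolvent has 2 literal(s).

2


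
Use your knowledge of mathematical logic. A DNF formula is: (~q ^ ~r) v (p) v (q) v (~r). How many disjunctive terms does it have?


A DNF formula is a disjunction of terms (conjunctions).
Terms are separated by v.
Counting the disjuncts: 4 terms.

4


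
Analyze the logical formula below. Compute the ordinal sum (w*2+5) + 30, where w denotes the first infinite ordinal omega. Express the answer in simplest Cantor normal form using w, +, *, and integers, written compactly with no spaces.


Compute (w*2+5) + 30.
Ordinal + is associative but NOT commutative; for finite n>0, n + w = w but w + n stays w+n.
By associativity: (w*2+5) + 30 = w*2 + (5+30) = w*2+35.
Result = w*2+35

w*2+35
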